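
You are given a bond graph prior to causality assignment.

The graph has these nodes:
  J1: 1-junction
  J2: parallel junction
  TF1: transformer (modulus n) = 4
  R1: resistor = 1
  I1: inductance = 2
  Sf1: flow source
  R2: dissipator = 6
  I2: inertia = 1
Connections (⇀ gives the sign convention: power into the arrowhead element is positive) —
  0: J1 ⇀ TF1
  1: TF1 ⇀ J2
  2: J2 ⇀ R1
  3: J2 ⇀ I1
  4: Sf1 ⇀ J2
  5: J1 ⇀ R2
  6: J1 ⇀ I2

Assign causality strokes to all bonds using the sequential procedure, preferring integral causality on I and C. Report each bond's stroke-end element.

#4 →Sf1  (Sf1: flow source, stroke at near end)
#3 →I1  (I1 integral (f out))
#6 →I2  (I2 integral (f out))
#0 →J1  (J1 flow already set via bond 6)
#5 →J1  (1-jn J1 has f-setter on 6)
#1 →TF1  (TF TF1: opposite of bond 0)
#2 →J2  (closing 0-jn rule on J2)

#0 stroke at J1
#1 stroke at TF1
#2 stroke at J2
#3 stroke at I1
#4 stroke at Sf1
#5 stroke at J1
#6 stroke at I2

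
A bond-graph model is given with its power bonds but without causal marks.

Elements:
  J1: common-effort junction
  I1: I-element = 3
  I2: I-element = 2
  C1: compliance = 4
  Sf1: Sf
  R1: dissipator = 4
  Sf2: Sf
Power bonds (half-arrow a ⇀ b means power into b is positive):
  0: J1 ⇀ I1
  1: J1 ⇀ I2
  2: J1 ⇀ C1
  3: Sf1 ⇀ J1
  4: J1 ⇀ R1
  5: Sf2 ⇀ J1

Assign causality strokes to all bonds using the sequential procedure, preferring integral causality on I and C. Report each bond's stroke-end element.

bond 0 stroke→I1
bond 1 stroke→I2
bond 2 stroke→J1
bond 3 stroke→Sf1
bond 4 stroke→R1
bond 5 stroke→Sf2

b3 →Sf1  (Sf1 (Sf) sets flow on bond)
b5 →Sf2  (source Sf2 imposes f)
b0 →I1  (prefer integral on I1)
b1 →I2  (I2: I, integral causality)
b2 →J1  (C1 integral (e out))
b4 →R1  (J1: bond 2 brought effort, rest push out)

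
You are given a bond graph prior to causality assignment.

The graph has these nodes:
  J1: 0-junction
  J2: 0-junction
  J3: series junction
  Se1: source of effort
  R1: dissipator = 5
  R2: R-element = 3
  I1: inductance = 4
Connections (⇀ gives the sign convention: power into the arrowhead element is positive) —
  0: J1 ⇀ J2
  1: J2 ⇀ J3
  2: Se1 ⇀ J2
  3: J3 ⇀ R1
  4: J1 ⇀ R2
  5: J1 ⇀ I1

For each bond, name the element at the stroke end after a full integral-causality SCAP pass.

β0 stroke→J1
β1 stroke→J3
β2 stroke→J2
β3 stroke→R1
β4 stroke→R2
β5 stroke→I1

bond 2 stroke→J2  (Se1 (Se) sets effort on bond)
bond 0 stroke→J1  (J2: bond 2 brought effort, rest push out)
bond 1 stroke→J3  (J2: bond 2 brought effort, rest push out)
bond 3 stroke→R1  (only one flow-in slot at J3)
bond 4 stroke→R2  (J1: bond 0 brought effort, rest push out)
bond 5 stroke→I1  (common-e at J1 fixed by 0)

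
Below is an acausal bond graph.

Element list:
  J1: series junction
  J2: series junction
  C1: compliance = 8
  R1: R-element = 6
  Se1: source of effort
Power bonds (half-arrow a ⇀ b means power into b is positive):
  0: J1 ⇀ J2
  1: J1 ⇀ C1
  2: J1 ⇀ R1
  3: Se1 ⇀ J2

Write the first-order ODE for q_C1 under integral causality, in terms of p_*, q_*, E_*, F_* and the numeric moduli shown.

b3 stroke at J2  (Se1: effort source, stroke at far end)
b0 stroke at J1  (J2 needs exactly one f-in)
b1 stroke at J1  (prefer integral on C1)
b2 stroke at R1  (J1 needs exactly one f-in)

dq_C1/dt = E_Se1/6 - q_C1/48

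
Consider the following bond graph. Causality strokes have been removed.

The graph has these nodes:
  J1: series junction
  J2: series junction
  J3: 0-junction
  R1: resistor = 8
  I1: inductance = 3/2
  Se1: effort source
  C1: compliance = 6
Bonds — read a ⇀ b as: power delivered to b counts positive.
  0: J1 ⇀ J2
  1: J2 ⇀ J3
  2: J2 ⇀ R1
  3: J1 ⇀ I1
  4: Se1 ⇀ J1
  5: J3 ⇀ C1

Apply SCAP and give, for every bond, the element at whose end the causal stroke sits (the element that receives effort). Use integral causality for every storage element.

β0 stroke at J1
β1 stroke at J2
β2 stroke at J2
β3 stroke at I1
β4 stroke at J1
β5 stroke at J3

#4 |J1  (source Se1 imposes e)
#3 |I1  (I1 integral (f out))
#0 |J1  (J1 flow already set via bond 3)
#1 |J2  (J2: bond 0 brought flow, rest push out)
#2 |J2  (common-f at J2 fixed by 0)
#5 |J3  (only one effort-in slot at J3)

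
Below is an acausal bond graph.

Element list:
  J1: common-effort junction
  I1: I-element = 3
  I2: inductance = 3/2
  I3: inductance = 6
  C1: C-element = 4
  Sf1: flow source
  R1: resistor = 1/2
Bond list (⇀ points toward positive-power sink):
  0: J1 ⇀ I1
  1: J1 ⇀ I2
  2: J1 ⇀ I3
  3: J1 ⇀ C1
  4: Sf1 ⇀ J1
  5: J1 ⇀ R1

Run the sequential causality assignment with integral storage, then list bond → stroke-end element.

b4 →Sf1  (Sf1: flow source, stroke at near end)
b0 →I1  (I1 integral (f out))
b1 →I2  (I2 integral (f out))
b2 →I3  (prefer integral on I3)
b3 →J1  (C1: C, integral causality)
b5 →R1  (common-e at J1 fixed by 3)

bond 0 →I1
bond 1 →I2
bond 2 →I3
bond 3 →J1
bond 4 →Sf1
bond 5 →R1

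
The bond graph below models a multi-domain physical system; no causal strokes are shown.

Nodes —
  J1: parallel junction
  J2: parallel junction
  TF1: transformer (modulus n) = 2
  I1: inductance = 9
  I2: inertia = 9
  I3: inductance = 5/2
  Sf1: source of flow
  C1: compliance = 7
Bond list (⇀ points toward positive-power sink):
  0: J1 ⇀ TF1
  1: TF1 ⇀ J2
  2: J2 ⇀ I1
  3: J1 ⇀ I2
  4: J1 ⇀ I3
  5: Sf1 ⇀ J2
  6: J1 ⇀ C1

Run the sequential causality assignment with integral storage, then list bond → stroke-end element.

b0 stroke→TF1
b1 stroke→J2
b2 stroke→I1
b3 stroke→I2
b4 stroke→I3
b5 stroke→Sf1
b6 stroke→J1

β5 |Sf1  (Sf1 (Sf) sets flow on bond)
β2 |I1  (prefer integral on I1)
β1 |J2  (J2 needs exactly one e-in)
β0 |TF1  (TF1 one-in-one-out from 1)
β3 |I2  (I2 integral (f out))
β4 |I3  (I3 outputs flow p/I3)
β6 |J1  (J1 needs exactly one e-in)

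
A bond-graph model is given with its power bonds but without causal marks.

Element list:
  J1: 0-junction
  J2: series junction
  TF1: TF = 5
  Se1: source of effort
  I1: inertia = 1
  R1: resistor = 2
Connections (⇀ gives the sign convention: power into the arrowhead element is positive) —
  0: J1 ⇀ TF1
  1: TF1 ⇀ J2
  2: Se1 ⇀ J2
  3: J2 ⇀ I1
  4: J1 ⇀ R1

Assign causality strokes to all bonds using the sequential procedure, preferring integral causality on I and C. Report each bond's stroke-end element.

b0 stroke at TF1
b1 stroke at J2
b2 stroke at J2
b3 stroke at I1
b4 stroke at J1

b2 stroke→J2  (Se1 (Se) sets effort on bond)
b3 stroke→I1  (I1: I, integral causality)
b1 stroke→J2  (J2 flow already set via bond 3)
b0 stroke→TF1  (TF1: transformer flips bond 1)
b4 stroke→J1  (J1: last free bond brings effort in)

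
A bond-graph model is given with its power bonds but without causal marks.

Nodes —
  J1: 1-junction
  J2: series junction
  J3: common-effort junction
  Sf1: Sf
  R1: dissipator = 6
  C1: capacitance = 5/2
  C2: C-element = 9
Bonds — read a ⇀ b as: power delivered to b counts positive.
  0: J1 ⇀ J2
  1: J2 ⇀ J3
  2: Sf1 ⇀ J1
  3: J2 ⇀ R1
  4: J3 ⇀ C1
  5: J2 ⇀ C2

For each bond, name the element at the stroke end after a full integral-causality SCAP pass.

bond 2 stroke→Sf1  (Sf1: flow source, stroke at near end)
bond 0 stroke→J1  (J1: bond 2 brought flow, rest push out)
bond 1 stroke→J2  (J2 flow already set via bond 0)
bond 3 stroke→J2  (common-f at J2 fixed by 0)
bond 5 stroke→J2  (common-f at J2 fixed by 0)
bond 4 stroke→J3  (J3 needs exactly one e-in)

b0 |J1
b1 |J2
b2 |Sf1
b3 |J2
b4 |J3
b5 |J2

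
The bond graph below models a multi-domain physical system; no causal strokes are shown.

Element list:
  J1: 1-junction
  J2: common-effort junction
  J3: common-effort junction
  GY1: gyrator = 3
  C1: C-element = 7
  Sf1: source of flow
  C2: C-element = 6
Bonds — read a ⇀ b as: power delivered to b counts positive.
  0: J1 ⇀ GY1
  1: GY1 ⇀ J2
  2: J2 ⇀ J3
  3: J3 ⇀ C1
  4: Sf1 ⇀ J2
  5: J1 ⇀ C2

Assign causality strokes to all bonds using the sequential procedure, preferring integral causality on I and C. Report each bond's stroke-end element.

#0 stroke at GY1
#1 stroke at GY1
#2 stroke at J2
#3 stroke at J3
#4 stroke at Sf1
#5 stroke at J1

#4 →Sf1  (Sf1 fixes flow; stroke at Sf1)
#3 →J3  (C1: C, integral causality)
#2 →J2  (0-jn J3 has e-setter on 3)
#1 →GY1  (0-jn J2 has e-setter on 2)
#0 →GY1  (GY1 both-in/both-out from 1)
#5 →J1  (J1 flow already set via bond 0)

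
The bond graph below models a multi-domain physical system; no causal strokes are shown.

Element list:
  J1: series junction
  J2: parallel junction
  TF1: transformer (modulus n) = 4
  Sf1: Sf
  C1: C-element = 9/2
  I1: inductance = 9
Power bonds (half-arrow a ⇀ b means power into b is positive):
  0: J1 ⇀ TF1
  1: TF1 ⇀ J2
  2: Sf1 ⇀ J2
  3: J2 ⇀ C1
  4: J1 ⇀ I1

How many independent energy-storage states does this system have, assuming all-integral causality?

2  (C1, I1 all integral)

bond 2 →Sf1  (Sf1 (Sf) sets flow on bond)
bond 3 →J2  (prefer integral on C1)
bond 1 →TF1  (J2 effort already set via bond 3)
bond 0 →J1  (TF TF1: opposite of bond 1)
bond 4 →I1  (closing 1-jn rule on J1)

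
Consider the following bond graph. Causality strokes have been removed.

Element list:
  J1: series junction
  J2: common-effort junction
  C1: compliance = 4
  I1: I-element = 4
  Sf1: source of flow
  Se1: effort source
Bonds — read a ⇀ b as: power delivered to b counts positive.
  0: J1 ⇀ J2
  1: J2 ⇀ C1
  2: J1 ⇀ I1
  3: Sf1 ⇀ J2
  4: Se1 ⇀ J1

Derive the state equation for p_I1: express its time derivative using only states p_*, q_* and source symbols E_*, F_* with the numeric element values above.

dp_I1/dt = E_Se1 - q_C1/4

β3 stroke at Sf1  (Sf1 fixes flow; stroke at Sf1)
β4 stroke at J1  (Se1: effort source, stroke at far end)
β1 stroke at J2  (C1: C, integral causality)
β0 stroke at J1  (common-e at J2 fixed by 1)
β2 stroke at I1  (J1: last free bond brings flow in)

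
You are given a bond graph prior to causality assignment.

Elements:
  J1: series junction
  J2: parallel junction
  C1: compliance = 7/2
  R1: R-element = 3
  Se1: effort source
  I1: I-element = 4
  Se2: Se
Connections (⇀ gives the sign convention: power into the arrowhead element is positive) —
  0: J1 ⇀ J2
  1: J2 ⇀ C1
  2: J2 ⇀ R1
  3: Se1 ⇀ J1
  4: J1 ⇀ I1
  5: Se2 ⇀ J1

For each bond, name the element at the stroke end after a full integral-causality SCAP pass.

b3 →J1  (Se1 fixes effort; stroke away)
b5 →J1  (source Se2 imposes e)
b1 →J2  (prefer integral on C1)
b0 →J1  (common-e at J2 fixed by 1)
b2 →R1  (common-e at J2 fixed by 1)
b4 →I1  (closing 1-jn rule on J1)

b0 stroke at J1
b1 stroke at J2
b2 stroke at R1
b3 stroke at J1
b4 stroke at I1
b5 stroke at J1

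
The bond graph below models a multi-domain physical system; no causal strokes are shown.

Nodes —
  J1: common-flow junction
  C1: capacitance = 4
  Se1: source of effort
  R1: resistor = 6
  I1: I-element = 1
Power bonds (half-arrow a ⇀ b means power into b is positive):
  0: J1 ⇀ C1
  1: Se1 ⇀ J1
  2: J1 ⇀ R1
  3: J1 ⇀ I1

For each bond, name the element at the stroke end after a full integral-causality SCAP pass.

β0 |J1
β1 |J1
β2 |J1
β3 |I1

β1 stroke→J1  (Se1 (Se) sets effort on bond)
β0 stroke→J1  (C1 integral (e out))
β3 stroke→I1  (I1: I, integral causality)
β2 stroke→J1  (1-jn J1 has f-setter on 3)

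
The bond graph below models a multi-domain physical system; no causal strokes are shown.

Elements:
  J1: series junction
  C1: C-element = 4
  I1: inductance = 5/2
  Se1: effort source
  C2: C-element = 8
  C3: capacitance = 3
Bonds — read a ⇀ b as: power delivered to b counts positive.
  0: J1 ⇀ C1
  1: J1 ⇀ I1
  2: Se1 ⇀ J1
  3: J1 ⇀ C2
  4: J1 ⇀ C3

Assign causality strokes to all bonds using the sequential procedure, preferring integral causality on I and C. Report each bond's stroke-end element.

β0 |J1
β1 |I1
β2 |J1
β3 |J1
β4 |J1

b2 stroke at J1  (source Se1 imposes e)
b0 stroke at J1  (prefer integral on C1)
b1 stroke at I1  (I1: I, integral causality)
b3 stroke at J1  (common-f at J1 fixed by 1)
b4 stroke at J1  (J1: bond 1 brought flow, rest push out)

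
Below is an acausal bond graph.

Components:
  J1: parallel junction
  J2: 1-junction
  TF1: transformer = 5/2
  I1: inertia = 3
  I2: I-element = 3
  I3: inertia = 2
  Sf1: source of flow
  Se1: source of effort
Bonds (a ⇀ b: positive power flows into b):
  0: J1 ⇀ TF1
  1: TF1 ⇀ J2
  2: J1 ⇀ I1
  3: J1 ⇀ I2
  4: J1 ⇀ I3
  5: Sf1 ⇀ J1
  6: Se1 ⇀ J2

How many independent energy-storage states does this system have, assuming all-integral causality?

b5 stroke at Sf1  (source Sf1 imposes f)
b6 stroke at J2  (Se1 (Se) sets effort on bond)
b1 stroke at TF1  (J2: last free bond brings flow in)
b0 stroke at J1  (TF1: transformer flips bond 1)
b2 stroke at I1  (common-e at J1 fixed by 0)
b3 stroke at I2  (0-jn J1 has e-setter on 0)
b4 stroke at I3  (J1: bond 0 brought effort, rest push out)

3  (I1, I2, I3 all integral)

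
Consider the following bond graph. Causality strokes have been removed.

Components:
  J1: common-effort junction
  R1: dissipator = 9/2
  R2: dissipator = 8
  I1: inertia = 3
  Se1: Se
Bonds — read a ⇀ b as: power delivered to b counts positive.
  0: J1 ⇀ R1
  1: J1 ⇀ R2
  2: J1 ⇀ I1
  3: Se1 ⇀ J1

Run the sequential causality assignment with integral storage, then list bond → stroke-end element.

β0 |R1
β1 |R2
β2 |I1
β3 |J1

#3 stroke at J1  (Se1 (Se) sets effort on bond)
#0 stroke at R1  (J1: bond 3 brought effort, rest push out)
#1 stroke at R2  (J1 effort already set via bond 3)
#2 stroke at I1  (0-jn J1 has e-setter on 3)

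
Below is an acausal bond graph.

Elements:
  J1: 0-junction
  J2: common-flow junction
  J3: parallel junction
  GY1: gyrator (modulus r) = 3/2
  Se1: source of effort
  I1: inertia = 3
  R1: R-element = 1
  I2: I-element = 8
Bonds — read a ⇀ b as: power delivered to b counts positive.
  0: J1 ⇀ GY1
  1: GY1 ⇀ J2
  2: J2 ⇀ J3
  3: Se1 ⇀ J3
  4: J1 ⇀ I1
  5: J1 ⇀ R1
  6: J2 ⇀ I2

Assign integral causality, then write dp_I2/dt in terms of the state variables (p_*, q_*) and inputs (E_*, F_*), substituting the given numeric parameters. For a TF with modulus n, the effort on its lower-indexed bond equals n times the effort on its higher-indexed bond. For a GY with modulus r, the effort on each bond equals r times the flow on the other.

dp_I2/dt = -E_Se1 - p_I1/2 - 9*p_I2/32

b3 stroke→J3  (Se1 (Se) sets effort on bond)
b2 stroke→J2  (common-e at J3 fixed by 3)
b4 stroke→I1  (prefer integral on I1)
b6 stroke→I2  (I2 outputs flow p/I2)
b1 stroke→J2  (common-f at J2 fixed by 6)
b0 stroke→J1  (GY1 both-in/both-out from 1)
b5 stroke→R1  (0-jn J1 has e-setter on 0)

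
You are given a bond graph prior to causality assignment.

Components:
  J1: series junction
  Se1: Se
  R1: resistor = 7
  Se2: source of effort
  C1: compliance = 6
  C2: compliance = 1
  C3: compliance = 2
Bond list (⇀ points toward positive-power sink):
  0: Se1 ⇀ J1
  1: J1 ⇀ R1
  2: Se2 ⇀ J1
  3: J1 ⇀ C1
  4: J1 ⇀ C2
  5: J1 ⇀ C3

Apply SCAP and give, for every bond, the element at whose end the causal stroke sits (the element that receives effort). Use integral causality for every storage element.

b0 →J1
b1 →R1
b2 →J1
b3 →J1
b4 →J1
b5 →J1

#0 →J1  (Se1 fixes effort; stroke away)
#2 →J1  (source Se2 imposes e)
#3 →J1  (C1 integral (e out))
#4 →J1  (C2 outputs effort q/C2)
#5 →J1  (C3 integral (e out))
#1 →R1  (J1 needs exactly one f-in)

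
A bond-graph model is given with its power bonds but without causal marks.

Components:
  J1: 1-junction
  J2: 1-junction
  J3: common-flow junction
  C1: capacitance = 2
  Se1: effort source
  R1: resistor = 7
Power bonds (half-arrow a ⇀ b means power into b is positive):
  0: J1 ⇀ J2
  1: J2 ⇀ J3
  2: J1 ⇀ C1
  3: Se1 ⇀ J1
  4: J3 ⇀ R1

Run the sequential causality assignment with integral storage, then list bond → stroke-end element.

#0 |J2
#1 |J3
#2 |J1
#3 |J1
#4 |R1

#3 |J1  (Se1 (Se) sets effort on bond)
#2 |J1  (C1 integral (e out))
#0 |J2  (J1: last free bond brings flow in)
#1 |J3  (J2 needs exactly one f-in)
#4 |R1  (only one flow-in slot at J3)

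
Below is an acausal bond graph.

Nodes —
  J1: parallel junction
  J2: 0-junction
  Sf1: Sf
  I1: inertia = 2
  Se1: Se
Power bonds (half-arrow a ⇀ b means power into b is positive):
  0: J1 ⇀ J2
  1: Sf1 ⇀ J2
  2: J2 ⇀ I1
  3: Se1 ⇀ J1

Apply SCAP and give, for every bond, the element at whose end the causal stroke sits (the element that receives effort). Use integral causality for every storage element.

bond 1 stroke→Sf1  (source Sf1 imposes f)
bond 3 stroke→J1  (Se1: effort source, stroke at far end)
bond 0 stroke→J2  (J1 effort already set via bond 3)
bond 2 stroke→I1  (common-e at J2 fixed by 0)

β0 →J2
β1 →Sf1
β2 →I1
β3 →J1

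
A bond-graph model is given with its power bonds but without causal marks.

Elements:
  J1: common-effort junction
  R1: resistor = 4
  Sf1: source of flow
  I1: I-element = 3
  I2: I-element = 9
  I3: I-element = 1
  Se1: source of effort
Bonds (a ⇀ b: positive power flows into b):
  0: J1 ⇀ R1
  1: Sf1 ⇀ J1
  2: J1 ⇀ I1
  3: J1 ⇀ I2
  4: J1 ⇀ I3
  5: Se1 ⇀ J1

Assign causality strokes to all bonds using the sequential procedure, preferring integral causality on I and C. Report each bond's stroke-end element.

b1 stroke at Sf1  (Sf1 fixes flow; stroke at Sf1)
b5 stroke at J1  (source Se1 imposes e)
b0 stroke at R1  (J1 effort already set via bond 5)
b2 stroke at I1  (common-e at J1 fixed by 5)
b3 stroke at I2  (0-jn J1 has e-setter on 5)
b4 stroke at I3  (0-jn J1 has e-setter on 5)

b0 stroke→R1
b1 stroke→Sf1
b2 stroke→I1
b3 stroke→I2
b4 stroke→I3
b5 stroke→J1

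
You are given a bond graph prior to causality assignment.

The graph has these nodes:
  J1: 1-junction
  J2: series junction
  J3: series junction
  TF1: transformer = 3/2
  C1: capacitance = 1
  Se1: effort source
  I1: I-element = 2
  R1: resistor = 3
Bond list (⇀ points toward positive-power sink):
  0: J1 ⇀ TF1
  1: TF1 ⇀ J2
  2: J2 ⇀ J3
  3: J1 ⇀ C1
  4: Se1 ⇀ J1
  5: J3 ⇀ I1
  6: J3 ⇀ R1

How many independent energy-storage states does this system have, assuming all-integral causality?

2  (C1, I1 all integral)

b4 stroke at J1  (source Se1 imposes e)
b3 stroke at J1  (C1: C, integral causality)
b0 stroke at TF1  (J1 needs exactly one f-in)
b1 stroke at J2  (TF1 one-in-one-out from 0)
b2 stroke at J3  (J2 needs exactly one f-in)
b5 stroke at I1  (I1: I, integral causality)
b6 stroke at J3  (J3 flow already set via bond 5)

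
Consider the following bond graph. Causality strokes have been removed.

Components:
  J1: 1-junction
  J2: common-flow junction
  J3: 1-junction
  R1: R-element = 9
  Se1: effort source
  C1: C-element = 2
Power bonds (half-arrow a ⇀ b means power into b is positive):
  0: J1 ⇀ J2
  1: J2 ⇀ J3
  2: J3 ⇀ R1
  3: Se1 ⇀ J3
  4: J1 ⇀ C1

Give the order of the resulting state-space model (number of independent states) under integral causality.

1  (C1 all integral)

bond 3 stroke→J3  (source Se1 imposes e)
bond 4 stroke→J1  (C1 integral (e out))
bond 0 stroke→J2  (J1 needs exactly one f-in)
bond 1 stroke→J3  (only one flow-in slot at J2)
bond 2 stroke→R1  (closing 1-jn rule on J3)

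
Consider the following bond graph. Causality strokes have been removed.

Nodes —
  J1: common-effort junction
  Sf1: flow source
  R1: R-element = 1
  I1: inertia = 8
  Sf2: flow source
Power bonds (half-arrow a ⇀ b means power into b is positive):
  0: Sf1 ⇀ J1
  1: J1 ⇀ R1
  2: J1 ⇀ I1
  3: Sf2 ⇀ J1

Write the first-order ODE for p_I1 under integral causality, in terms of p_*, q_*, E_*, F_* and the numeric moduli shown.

bond 0 stroke→Sf1  (Sf1 (Sf) sets flow on bond)
bond 3 stroke→Sf2  (Sf2 (Sf) sets flow on bond)
bond 2 stroke→I1  (I1: I, integral causality)
bond 1 stroke→J1  (J1: last free bond brings effort in)

dp_I1/dt = F_Sf1 + F_Sf2 - p_I1/8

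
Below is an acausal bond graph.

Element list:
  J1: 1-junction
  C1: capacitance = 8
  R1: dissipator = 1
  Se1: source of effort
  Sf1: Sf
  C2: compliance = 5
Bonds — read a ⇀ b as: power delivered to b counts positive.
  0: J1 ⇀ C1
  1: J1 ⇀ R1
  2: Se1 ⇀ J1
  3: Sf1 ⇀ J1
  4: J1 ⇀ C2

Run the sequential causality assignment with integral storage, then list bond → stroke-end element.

b0 stroke→J1
b1 stroke→J1
b2 stroke→J1
b3 stroke→Sf1
b4 stroke→J1

#2 |J1  (source Se1 imposes e)
#3 |Sf1  (Sf1 fixes flow; stroke at Sf1)
#0 |J1  (J1 flow already set via bond 3)
#1 |J1  (J1: bond 3 brought flow, rest push out)
#4 |J1  (J1: bond 3 brought flow, rest push out)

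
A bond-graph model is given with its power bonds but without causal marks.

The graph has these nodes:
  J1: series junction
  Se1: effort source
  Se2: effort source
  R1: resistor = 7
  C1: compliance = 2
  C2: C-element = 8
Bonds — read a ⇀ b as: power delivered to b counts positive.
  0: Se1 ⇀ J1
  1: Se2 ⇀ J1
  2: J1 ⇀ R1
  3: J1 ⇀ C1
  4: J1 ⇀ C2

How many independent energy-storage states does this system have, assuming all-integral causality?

β0 stroke→J1  (Se1 (Se) sets effort on bond)
β1 stroke→J1  (Se2 fixes effort; stroke away)
β3 stroke→J1  (C1 integral (e out))
β4 stroke→J1  (C2 outputs effort q/C2)
β2 stroke→R1  (J1 needs exactly one f-in)

2  (C1, C2 all integral)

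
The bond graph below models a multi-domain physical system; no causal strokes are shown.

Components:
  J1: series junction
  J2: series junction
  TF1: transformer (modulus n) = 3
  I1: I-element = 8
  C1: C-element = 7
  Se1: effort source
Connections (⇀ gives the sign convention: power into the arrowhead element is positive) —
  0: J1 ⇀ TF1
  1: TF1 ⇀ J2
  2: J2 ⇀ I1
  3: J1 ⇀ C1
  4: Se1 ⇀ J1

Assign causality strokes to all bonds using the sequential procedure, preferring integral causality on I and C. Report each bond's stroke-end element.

b0 stroke at TF1
b1 stroke at J2
b2 stroke at I1
b3 stroke at J1
b4 stroke at J1

b4 |J1  (Se1 (Se) sets effort on bond)
b2 |I1  (I1 outputs flow p/I1)
b1 |J2  (J2 flow already set via bond 2)
b0 |TF1  (TF1: transformer flips bond 1)
b3 |J1  (common-f at J1 fixed by 0)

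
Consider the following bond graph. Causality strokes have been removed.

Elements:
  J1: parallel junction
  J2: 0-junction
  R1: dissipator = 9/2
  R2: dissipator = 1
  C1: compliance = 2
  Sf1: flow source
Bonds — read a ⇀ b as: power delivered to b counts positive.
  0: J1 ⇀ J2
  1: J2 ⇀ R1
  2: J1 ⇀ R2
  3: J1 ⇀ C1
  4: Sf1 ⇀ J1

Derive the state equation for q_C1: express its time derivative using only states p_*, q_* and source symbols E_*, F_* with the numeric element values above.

bond 4 →Sf1  (source Sf1 imposes f)
bond 3 →J1  (C1 integral (e out))
bond 0 →J2  (0-jn J1 has e-setter on 3)
bond 2 →R2  (common-e at J1 fixed by 3)
bond 1 →R1  (J2 effort already set via bond 0)

dq_C1/dt = F_Sf1 - 11*q_C1/18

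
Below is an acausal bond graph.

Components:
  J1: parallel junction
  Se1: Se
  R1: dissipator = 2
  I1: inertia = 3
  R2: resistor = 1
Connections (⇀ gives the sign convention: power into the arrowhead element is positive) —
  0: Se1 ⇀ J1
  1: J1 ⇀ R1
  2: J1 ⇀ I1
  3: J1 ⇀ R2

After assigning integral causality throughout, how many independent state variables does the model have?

#0 stroke→J1  (Se1 (Se) sets effort on bond)
#1 stroke→R1  (J1 effort already set via bond 0)
#2 stroke→I1  (common-e at J1 fixed by 0)
#3 stroke→R2  (J1: bond 0 brought effort, rest push out)

1  (I1 all integral)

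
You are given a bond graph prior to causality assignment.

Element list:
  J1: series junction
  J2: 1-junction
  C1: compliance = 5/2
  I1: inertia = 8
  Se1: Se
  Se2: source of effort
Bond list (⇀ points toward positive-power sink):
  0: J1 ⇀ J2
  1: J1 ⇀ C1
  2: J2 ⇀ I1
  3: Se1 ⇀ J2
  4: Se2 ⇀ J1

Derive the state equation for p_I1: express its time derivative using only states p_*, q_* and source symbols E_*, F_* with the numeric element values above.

b3 stroke→J2  (Se1 (Se) sets effort on bond)
b4 stroke→J1  (source Se2 imposes e)
b1 stroke→J1  (C1: C, integral causality)
b0 stroke→J2  (J1: last free bond brings flow in)
b2 stroke→I1  (J2 needs exactly one f-in)

dp_I1/dt = E_Se1 + E_Se2 - 2*q_C1/5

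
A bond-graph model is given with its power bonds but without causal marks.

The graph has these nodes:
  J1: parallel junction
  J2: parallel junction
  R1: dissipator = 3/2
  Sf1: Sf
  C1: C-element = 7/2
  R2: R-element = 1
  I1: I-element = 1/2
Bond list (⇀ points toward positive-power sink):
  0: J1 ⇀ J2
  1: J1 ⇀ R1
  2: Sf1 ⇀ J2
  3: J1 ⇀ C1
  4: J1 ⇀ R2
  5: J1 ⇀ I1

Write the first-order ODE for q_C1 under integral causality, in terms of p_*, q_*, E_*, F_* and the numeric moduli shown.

b2 →Sf1  (Sf1 (Sf) sets flow on bond)
b0 →J2  (only one effort-in slot at J2)
b3 →J1  (C1 outputs effort q/C1)
b1 →R1  (0-jn J1 has e-setter on 3)
b4 →R2  (common-e at J1 fixed by 3)
b5 →I1  (0-jn J1 has e-setter on 3)

dq_C1/dt = F_Sf1 - 2*p_I1 - 10*q_C1/21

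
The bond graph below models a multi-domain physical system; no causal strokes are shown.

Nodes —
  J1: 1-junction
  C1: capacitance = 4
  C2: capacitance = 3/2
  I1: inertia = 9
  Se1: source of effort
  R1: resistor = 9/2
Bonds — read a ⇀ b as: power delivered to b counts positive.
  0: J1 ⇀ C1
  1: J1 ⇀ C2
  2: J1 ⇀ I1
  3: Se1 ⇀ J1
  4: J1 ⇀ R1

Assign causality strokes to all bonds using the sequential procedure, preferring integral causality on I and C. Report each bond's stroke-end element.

β3 |J1  (Se1 (Se) sets effort on bond)
β0 |J1  (C1 integral (e out))
β1 |J1  (C2 integral (e out))
β2 |I1  (prefer integral on I1)
β4 |J1  (J1 flow already set via bond 2)

β0 →J1
β1 →J1
β2 →I1
β3 →J1
β4 →J1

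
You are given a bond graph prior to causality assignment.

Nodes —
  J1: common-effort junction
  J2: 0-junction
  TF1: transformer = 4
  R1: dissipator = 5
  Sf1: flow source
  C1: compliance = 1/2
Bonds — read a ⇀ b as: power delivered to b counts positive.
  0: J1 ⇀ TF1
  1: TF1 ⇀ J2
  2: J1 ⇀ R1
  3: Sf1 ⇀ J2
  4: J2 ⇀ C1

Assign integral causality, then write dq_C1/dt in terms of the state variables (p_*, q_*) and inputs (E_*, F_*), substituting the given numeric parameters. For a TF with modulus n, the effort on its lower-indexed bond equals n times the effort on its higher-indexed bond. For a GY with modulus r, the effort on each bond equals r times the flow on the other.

#3 →Sf1  (Sf1 (Sf) sets flow on bond)
#4 →J2  (C1 integral (e out))
#1 →TF1  (J2 effort already set via bond 4)
#0 →J1  (TF1 one-in-one-out from 1)
#2 →R1  (J1 effort already set via bond 0)

dq_C1/dt = F_Sf1 - 32*q_C1/5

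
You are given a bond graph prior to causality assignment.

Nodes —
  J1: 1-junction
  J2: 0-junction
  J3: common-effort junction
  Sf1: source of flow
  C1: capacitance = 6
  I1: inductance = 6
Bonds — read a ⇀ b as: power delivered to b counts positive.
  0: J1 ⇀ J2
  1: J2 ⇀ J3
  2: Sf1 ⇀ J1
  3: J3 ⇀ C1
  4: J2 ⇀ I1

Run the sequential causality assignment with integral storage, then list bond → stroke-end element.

#0 |J1
#1 |J2
#2 |Sf1
#3 |J3
#4 |I1

bond 2 →Sf1  (Sf1: flow source, stroke at near end)
bond 0 →J1  (J1 flow already set via bond 2)
bond 3 →J3  (C1 integral (e out))
bond 1 →J2  (0-jn J3 has e-setter on 3)
bond 4 →I1  (0-jn J2 has e-setter on 1)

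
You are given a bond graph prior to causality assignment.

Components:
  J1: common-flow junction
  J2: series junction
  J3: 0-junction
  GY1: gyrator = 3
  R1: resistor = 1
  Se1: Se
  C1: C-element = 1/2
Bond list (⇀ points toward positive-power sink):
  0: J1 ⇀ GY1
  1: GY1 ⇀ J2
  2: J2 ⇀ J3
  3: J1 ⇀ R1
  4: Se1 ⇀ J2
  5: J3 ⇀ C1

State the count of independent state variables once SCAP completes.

1  (C1 all integral)

b4 stroke at J2  (Se1: effort source, stroke at far end)
b5 stroke at J3  (C1 outputs effort q/C1)
b2 stroke at J2  (0-jn J3 has e-setter on 5)
b1 stroke at GY1  (closing 1-jn rule on J2)
b0 stroke at GY1  (GY1 both-in/both-out from 1)
b3 stroke at J1  (1-jn J1 has f-setter on 0)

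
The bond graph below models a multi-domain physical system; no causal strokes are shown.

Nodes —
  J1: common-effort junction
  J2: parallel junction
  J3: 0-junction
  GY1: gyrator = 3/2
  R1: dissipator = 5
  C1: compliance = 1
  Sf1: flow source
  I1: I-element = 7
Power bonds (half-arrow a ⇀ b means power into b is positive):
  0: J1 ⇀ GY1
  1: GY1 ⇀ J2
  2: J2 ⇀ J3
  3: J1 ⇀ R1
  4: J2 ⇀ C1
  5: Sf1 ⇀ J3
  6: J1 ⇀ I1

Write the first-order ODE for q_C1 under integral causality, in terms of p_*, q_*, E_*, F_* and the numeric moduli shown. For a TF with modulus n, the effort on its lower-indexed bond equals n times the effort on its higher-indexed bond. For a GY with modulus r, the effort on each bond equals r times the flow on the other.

dq_C1/dt = F_Sf1 - 10*p_I1/21 - 20*q_C1/9

#5 |Sf1  (Sf1 fixes flow; stroke at Sf1)
#2 |J3  (J3 needs exactly one e-in)
#4 |J2  (C1 integral (e out))
#1 |GY1  (J2 effort already set via bond 4)
#0 |GY1  (through GY1, causality inverts; strokes same side of GY1)
#6 |I1  (I1 outputs flow p/I1)
#3 |J1  (J1: last free bond brings effort in)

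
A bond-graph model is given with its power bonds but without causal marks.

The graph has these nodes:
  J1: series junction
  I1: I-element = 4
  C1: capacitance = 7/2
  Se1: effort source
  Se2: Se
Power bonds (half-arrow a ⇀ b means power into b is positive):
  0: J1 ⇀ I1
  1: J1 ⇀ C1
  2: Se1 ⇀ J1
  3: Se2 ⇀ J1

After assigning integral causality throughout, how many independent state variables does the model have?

2  (C1, I1 all integral)

b2 stroke→J1  (Se1: effort source, stroke at far end)
b3 stroke→J1  (Se2 fixes effort; stroke away)
b0 stroke→I1  (prefer integral on I1)
b1 stroke→J1  (1-jn J1 has f-setter on 0)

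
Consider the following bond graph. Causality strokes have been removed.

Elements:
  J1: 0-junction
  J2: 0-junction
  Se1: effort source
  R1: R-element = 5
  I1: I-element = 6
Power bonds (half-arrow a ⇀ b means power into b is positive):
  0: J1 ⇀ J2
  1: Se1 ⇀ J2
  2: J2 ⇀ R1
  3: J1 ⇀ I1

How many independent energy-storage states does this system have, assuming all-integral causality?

b1 →J2  (Se1: effort source, stroke at far end)
b0 →J1  (J2 effort already set via bond 1)
b2 →R1  (common-e at J2 fixed by 1)
b3 →I1  (J1: bond 0 brought effort, rest push out)

1  (I1 all integral)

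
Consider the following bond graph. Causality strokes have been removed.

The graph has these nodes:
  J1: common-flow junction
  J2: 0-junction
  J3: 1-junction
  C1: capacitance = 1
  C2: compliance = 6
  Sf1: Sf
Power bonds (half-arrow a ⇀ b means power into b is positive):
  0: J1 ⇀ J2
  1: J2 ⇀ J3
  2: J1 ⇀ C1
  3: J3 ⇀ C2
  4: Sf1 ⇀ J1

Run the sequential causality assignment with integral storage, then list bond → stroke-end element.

bond 0 stroke at J1
bond 1 stroke at J2
bond 2 stroke at J1
bond 3 stroke at J3
bond 4 stroke at Sf1

b4 stroke at Sf1  (Sf1 fixes flow; stroke at Sf1)
b0 stroke at J1  (J1 flow already set via bond 4)
b2 stroke at J1  (1-jn J1 has f-setter on 4)
b1 stroke at J2  (J2: last free bond brings effort in)
b3 stroke at J3  (common-f at J3 fixed by 1)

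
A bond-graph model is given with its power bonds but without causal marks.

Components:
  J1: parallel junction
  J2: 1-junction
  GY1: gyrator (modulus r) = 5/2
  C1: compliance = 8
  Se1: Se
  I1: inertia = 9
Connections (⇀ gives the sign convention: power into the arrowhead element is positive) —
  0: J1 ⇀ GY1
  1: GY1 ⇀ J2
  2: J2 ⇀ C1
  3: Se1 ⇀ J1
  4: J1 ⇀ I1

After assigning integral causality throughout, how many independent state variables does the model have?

bond 3 stroke→J1  (source Se1 imposes e)
bond 0 stroke→GY1  (J1: bond 3 brought effort, rest push out)
bond 4 stroke→I1  (J1 effort already set via bond 3)
bond 1 stroke→GY1  (GY GY1: same side as bond 0)
bond 2 stroke→J2  (J2 flow already set via bond 1)

2  (C1, I1 all integral)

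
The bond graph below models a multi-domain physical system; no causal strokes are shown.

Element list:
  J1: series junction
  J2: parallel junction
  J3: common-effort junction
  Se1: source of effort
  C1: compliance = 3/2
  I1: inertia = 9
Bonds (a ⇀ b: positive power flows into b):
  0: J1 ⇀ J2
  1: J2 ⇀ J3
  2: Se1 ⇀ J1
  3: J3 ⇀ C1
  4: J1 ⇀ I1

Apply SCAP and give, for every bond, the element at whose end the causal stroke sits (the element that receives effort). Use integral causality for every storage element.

β2 stroke→J1  (Se1 fixes effort; stroke away)
β3 stroke→J3  (prefer integral on C1)
β1 stroke→J2  (J3 effort already set via bond 3)
β0 stroke→J1  (J2: bond 1 brought effort, rest push out)
β4 stroke→I1  (J1 needs exactly one f-in)

b0 stroke→J1
b1 stroke→J2
b2 stroke→J1
b3 stroke→J3
b4 stroke→I1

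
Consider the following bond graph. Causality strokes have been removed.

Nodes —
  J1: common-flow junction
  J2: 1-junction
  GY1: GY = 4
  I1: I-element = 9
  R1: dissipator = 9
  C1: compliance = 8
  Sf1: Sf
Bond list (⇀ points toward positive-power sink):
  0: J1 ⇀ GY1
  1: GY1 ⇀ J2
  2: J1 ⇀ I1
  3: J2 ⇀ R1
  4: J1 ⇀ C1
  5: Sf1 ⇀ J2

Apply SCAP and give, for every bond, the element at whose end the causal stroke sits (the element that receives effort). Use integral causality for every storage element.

bond 5 stroke at Sf1  (source Sf1 imposes f)
bond 1 stroke at J2  (J2: bond 5 brought flow, rest push out)
bond 3 stroke at J2  (common-f at J2 fixed by 5)
bond 0 stroke at J1  (GY1 both-in/both-out from 1)
bond 2 stroke at I1  (I1 integral (f out))
bond 4 stroke at J1  (1-jn J1 has f-setter on 2)

#0 stroke→J1
#1 stroke→J2
#2 stroke→I1
#3 stroke→J2
#4 stroke→J1
#5 stroke→Sf1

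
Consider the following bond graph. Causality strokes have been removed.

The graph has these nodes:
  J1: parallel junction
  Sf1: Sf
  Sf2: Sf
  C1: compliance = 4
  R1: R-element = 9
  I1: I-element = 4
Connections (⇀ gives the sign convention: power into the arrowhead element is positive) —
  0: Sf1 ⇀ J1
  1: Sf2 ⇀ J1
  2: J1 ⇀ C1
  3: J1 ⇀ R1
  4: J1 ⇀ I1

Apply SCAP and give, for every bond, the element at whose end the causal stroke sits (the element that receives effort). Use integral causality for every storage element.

b0 stroke→Sf1
b1 stroke→Sf2
b2 stroke→J1
b3 stroke→R1
b4 stroke→I1

bond 0 stroke→Sf1  (source Sf1 imposes f)
bond 1 stroke→Sf2  (Sf2 fixes flow; stroke at Sf2)
bond 2 stroke→J1  (prefer integral on C1)
bond 3 stroke→R1  (common-e at J1 fixed by 2)
bond 4 stroke→I1  (common-e at J1 fixed by 2)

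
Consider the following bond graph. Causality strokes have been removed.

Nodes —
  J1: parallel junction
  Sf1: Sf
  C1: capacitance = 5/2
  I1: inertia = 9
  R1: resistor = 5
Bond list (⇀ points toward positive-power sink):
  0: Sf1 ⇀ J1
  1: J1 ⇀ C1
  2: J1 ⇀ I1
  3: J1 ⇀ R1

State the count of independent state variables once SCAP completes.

2  (C1, I1 all integral)

#0 →Sf1  (Sf1: flow source, stroke at near end)
#1 →J1  (C1 outputs effort q/C1)
#2 →I1  (0-jn J1 has e-setter on 1)
#3 →R1  (common-e at J1 fixed by 1)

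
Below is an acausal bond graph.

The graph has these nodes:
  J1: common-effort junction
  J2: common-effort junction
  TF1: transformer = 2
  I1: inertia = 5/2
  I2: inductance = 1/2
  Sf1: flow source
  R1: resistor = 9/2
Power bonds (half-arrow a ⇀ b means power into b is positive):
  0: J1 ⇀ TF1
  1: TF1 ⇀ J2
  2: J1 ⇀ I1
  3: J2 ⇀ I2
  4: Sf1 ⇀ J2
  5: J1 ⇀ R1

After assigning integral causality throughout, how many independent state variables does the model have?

2  (I1, I2 all integral)

β4 stroke→Sf1  (source Sf1 imposes f)
β2 stroke→I1  (prefer integral on I1)
β3 stroke→I2  (I2 integral (f out))
β1 stroke→J2  (J2 needs exactly one e-in)
β0 stroke→TF1  (TF1: transformer flips bond 1)
β5 stroke→J1  (J1 needs exactly one e-in)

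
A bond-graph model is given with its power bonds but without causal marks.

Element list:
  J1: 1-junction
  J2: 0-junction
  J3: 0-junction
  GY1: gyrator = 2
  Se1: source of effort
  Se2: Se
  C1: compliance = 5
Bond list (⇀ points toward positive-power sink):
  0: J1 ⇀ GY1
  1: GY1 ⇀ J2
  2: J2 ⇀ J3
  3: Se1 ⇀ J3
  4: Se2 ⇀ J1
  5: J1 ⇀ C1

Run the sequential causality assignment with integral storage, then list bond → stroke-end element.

#0 |GY1
#1 |GY1
#2 |J2
#3 |J3
#4 |J1
#5 |J1

bond 3 |J3  (source Se1 imposes e)
bond 4 |J1  (Se2 (Se) sets effort on bond)
bond 2 |J2  (common-e at J3 fixed by 3)
bond 1 |GY1  (J2 effort already set via bond 2)
bond 0 |GY1  (through GY1, causality inverts; strokes same side of GY1)
bond 5 |J1  (J1 flow already set via bond 0)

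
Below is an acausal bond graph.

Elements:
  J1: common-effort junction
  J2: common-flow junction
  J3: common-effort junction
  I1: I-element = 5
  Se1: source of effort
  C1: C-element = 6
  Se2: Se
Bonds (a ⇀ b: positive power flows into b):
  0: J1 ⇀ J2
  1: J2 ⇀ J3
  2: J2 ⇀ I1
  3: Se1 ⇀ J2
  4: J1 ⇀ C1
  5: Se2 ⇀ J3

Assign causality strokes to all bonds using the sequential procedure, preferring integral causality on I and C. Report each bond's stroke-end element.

b3 |J2  (source Se1 imposes e)
b5 |J3  (Se2 (Se) sets effort on bond)
b1 |J2  (J3 effort already set via bond 5)
b2 |I1  (I1: I, integral causality)
b0 |J2  (1-jn J2 has f-setter on 2)
b4 |J1  (only one effort-in slot at J1)

bond 0 →J2
bond 1 →J2
bond 2 →I1
bond 3 →J2
bond 4 →J1
bond 5 →J3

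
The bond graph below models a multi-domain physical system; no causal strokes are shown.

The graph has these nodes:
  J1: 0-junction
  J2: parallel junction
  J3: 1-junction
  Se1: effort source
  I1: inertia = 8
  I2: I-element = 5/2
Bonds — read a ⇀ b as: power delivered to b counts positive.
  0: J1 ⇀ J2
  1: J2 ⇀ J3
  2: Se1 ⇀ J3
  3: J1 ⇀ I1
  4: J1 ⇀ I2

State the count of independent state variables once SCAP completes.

2  (I1, I2 all integral)

b2 stroke→J3  (source Se1 imposes e)
b1 stroke→J2  (J3: last free bond brings flow in)
b0 stroke→J1  (0-jn J2 has e-setter on 1)
b3 stroke→I1  (common-e at J1 fixed by 0)
b4 stroke→I2  (common-e at J1 fixed by 0)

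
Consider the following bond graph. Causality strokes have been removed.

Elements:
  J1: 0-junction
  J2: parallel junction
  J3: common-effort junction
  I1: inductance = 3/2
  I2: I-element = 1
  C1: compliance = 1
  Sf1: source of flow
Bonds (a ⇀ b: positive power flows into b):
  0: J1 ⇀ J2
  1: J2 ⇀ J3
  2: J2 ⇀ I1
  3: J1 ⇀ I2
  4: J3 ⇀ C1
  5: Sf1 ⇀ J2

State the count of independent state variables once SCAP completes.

β5 →Sf1  (Sf1 fixes flow; stroke at Sf1)
β2 →I1  (I1: I, integral causality)
β3 →I2  (I2 integral (f out))
β0 →J1  (J1: last free bond brings effort in)
β1 →J2  (J2 needs exactly one e-in)
β4 →J3  (J3 needs exactly one e-in)

3  (C1, I1, I2 all integral)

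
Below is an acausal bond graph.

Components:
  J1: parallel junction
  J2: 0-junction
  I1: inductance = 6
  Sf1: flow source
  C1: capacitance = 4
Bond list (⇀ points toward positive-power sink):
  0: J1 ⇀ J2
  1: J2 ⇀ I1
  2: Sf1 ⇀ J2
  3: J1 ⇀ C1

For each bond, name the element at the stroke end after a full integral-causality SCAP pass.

#2 |Sf1  (source Sf1 imposes f)
#1 |I1  (I1 outputs flow p/I1)
#0 |J2  (J2: last free bond brings effort in)
#3 |J1  (only one effort-in slot at J1)

#0 |J2
#1 |I1
#2 |Sf1
#3 |J1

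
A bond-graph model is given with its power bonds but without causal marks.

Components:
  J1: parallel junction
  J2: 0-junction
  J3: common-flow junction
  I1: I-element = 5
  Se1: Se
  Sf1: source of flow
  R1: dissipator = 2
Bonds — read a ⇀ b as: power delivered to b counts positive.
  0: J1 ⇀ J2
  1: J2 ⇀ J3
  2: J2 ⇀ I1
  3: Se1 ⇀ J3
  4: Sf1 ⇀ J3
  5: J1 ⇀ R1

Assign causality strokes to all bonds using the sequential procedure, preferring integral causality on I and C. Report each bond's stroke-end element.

#3 →J3  (Se1 (Se) sets effort on bond)
#4 →Sf1  (source Sf1 imposes f)
#1 →J3  (J3: bond 4 brought flow, rest push out)
#2 →I1  (I1: I, integral causality)
#0 →J2  (only one effort-in slot at J2)
#5 →J1  (J1 needs exactly one e-in)

b0 stroke at J2
b1 stroke at J3
b2 stroke at I1
b3 stroke at J3
b4 stroke at Sf1
b5 stroke at J1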